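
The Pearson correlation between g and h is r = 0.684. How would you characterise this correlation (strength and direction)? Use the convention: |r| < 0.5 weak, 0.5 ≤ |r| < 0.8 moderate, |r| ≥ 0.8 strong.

r = 0.684 > 0 so the relationship is positive.
|r| = 0.684, which falls in the moderate range.

moderate positive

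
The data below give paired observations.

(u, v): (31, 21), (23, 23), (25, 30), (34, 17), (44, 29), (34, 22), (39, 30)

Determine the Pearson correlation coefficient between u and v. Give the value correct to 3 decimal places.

0.223

n = 7, Σu = 230, Σv = 172, Σu² = 7884, Σv² = 4384, Σuv = 5702
nΣuv − ΣuΣv = 39914 − 39560 = 354
nΣu² − (Σu)² = 55188 − 52900 = 2288; nΣv² − (Σv)² = 30688 − 29584 = 1104
r = 354 / √(2288 × 1104) = 354 / 1589.3244 ≈ 0.223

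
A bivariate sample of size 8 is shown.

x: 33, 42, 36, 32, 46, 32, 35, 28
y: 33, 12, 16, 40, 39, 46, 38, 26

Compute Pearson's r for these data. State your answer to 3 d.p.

-0.205

n = 8, Σx = 284, Σy = 250, Σx² = 10322, Σy² = 8846, Σxy = 8773
nΣxy − ΣxΣy = 70184 − 71000 = -816
nΣx² − (Σx)² = 82576 − 80656 = 1920; nΣy² − (Σy)² = 70768 − 62500 = 8268
r = -816 / √(1920 × 8268) = -816 / 3984.2891 ≈ -0.205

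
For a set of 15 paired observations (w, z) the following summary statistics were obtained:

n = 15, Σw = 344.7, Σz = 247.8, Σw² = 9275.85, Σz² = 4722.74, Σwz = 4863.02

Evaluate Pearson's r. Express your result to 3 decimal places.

r = (nΣwz − ΣwΣz) / √[(nΣw² − (Σw)²)(nΣz² − (Σz)²)]
Numerator: 15×4863.02 − 344.7×247.8 = -12471.36
Denominator: √[(139137.75 − 118818.09)(70841.1 − 61404.84)] = √[20319.66 × 9436.26] = 13847.0789
r = -12471.36 / 13847.0789 ≈ -0.901

-0.901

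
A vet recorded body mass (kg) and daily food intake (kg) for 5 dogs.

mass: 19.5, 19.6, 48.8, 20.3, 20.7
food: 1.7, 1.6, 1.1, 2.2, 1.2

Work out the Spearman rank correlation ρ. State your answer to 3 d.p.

-0.700

Rank mass: 1, 2, 5, 3, 4
Rank food: 4, 3, 1, 5, 2
d = rank(mass) − rank(food): -3, -1, 4, -2, 2; Σd² = 34
ρ = 1 − 6Σd² / [n(n²−1)] = 1 − 6×34 / (5×24) = 1 − 204/120 ≈ -0.700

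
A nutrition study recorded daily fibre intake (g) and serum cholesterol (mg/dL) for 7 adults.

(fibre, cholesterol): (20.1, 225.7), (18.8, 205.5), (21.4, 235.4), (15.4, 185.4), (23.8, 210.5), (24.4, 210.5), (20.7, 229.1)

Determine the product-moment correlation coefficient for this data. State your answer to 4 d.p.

n = 7, Σx = 144.6, Σy = 1502.1, Σx² = 3042.86, Σy² = 324064.37, Σxy = 31181.16
nΣxy − ΣxΣy = 218268.12 − 217203.66 = 1064.46
nΣx² − (Σx)² = 21300.02 − 20909.16 = 390.86; nΣy² − (Σy)² = 2268450.59 − 2256304.41 = 12146.18
r = 1064.46 / √(390.86 × 12146.18) = 1064.46 / 2178.8657 ≈ 0.4885

0.4885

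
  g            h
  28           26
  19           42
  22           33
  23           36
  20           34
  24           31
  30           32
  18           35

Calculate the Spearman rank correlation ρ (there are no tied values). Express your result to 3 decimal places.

Rank g: 7, 2, 4, 5, 3, 6, 8, 1
Rank h: 1, 8, 4, 7, 5, 2, 3, 6
d = rank(g) − rank(h): 6, -6, 0, -2, -2, 4, 5, -5; Σd² = 146
ρ = 1 − 6Σd² / [n(n²−1)] = 1 − 6×146 / (8×63) = 1 − 876/504 ≈ -0.738

-0.738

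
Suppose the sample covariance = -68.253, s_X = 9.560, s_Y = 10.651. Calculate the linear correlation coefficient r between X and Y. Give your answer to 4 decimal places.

r = Cov(X,Y) / (s_X · s_Y) = -68.253 / (9.560 × 10.651)
  = -68.253 / 101.8236 ≈ -0.6703

-0.6703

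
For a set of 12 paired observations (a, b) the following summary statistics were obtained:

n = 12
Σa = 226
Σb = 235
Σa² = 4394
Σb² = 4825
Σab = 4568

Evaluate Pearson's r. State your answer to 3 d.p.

0.812

r = (nΣab − ΣaΣb) / √[(nΣa² − (Σa)²)(nΣb² − (Σb)²)]
Numerator: 12×4568 − 226×235 = 1706
Denominator: √[(52728 − 51076)(57900 − 55225)] = √[1652 × 2675] = 2102.1656
r = 1706 / 2102.1656 ≈ 0.812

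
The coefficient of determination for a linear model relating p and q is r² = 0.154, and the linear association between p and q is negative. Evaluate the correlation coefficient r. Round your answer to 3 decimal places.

-0.392

|r| = √0.154 = 0.392
The association is negative, so r = −0.392.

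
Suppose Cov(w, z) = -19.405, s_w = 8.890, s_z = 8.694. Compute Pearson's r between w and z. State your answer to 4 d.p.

r = Cov(w,z) / (s_w · s_z) = -19.405 / (8.890 × 8.694)
  = -19.405 / 77.2897 ≈ -0.2511

-0.2511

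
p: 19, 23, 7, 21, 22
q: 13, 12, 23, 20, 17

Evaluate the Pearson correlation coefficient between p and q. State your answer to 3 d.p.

-0.709

n = 5, Σp = 92, Σq = 85, Σp² = 1864, Σq² = 1531, Σpq = 1478
nΣpq − ΣpΣq = 7390 − 7820 = -430
nΣp² − (Σp)² = 9320 − 8464 = 856; nΣq² − (Σq)² = 7655 − 7225 = 430
r = -430 / √(856 × 430) = -430 / 606.6960 ≈ -0.709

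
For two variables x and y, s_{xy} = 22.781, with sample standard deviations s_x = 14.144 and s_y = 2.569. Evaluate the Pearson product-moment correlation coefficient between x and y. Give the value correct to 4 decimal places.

0.6270

r = Cov(x,y) / (s_x · s_y) = 22.781 / (14.144 × 2.569)
  = 22.781 / 36.3359 ≈ 0.6270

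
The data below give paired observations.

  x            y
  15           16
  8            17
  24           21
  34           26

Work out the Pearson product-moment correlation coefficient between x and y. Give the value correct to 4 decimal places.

n = 4, Σx = 81, Σy = 80, Σx² = 2021, Σy² = 1662, Σxy = 1764
nΣxy − ΣxΣy = 7056 − 6480 = 576
nΣx² − (Σx)² = 8084 − 6561 = 1523; nΣy² − (Σy)² = 6648 − 6400 = 248
r = 576 / √(1523 × 248) = 576 / 614.5763 ≈ 0.9372

0.9372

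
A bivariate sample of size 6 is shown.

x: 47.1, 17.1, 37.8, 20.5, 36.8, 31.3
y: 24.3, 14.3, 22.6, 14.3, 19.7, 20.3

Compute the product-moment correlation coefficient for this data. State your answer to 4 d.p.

n = 6, Σx = 190.6, Σy = 115.5, Σx² = 6693.84, Σy² = 2310.41, Σxy = 3896.84
nΣxy − ΣxΣy = 23381.04 − 22014.3 = 1366.74
nΣx² − (Σx)² = 40163.04 − 36328.36 = 3834.68; nΣy² − (Σy)² = 13862.46 − 13340.25 = 522.21
r = 1366.74 / √(3834.68 × 522.21) = 1366.74 / 1415.1001 ≈ 0.9658

0.9658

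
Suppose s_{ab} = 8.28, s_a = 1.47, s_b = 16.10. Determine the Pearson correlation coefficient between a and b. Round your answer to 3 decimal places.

r = Cov(a,b) / (s_a · s_b) = 8.28 / (1.47 × 16.10)
  = 8.28 / 23.6670 ≈ 0.350

0.350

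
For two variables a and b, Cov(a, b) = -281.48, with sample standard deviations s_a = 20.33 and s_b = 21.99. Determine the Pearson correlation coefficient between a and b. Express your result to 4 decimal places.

r = Cov(a,b) / (s_a · s_b) = -281.48 / (20.33 × 21.99)
  = -281.48 / 447.0567 ≈ -0.6296

-0.6296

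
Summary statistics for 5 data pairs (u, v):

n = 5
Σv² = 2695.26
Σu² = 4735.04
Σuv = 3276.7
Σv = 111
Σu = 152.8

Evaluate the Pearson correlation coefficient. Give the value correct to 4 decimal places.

r = (nΣuv − ΣuΣv) / √[(nΣu² − (Σu)²)(nΣv² − (Σv)²)]
Numerator: 5×3276.7 − 152.8×111 = -577.3
Denominator: √[(23675.2 − 23347.84)(13476.3 − 12321)] = √[327.36 × 1155.3] = 614.9789
r = -577.3 / 614.9789 ≈ -0.9387

-0.9387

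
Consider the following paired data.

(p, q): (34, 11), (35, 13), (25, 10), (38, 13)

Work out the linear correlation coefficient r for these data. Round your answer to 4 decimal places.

0.8734

n = 4, Σp = 132, Σq = 47, Σp² = 4450, Σq² = 559, Σpq = 1573
nΣpq − ΣpΣq = 6292 − 6204 = 88
nΣp² − (Σp)² = 17800 − 17424 = 376; nΣq² − (Σq)² = 2236 − 2209 = 27
r = 88 / √(376 × 27) = 88 / 100.7571 ≈ 0.8734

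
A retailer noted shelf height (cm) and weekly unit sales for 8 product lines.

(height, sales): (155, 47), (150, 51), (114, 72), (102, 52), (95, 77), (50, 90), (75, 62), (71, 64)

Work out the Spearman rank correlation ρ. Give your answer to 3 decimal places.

-0.738

Rank height: 8, 7, 6, 5, 4, 1, 3, 2
Rank sales: 1, 2, 6, 3, 7, 8, 4, 5
d = rank(height) − rank(sales): 7, 5, 0, 2, -3, -7, -1, -3; Σd² = 146
ρ = 1 − 6Σd² / [n(n²−1)] = 1 − 6×146 / (8×63) = 1 − 876/504 ≈ -0.738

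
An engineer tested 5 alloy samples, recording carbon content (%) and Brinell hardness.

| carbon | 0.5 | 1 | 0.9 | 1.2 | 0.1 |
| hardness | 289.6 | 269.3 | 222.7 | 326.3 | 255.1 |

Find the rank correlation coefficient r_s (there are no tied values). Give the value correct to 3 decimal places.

Rank carbon: 2, 4, 3, 5, 1
Rank hardness: 4, 3, 1, 5, 2
d = rank(carbon) − rank(hardness): -2, 1, 2, 0, -1; Σd² = 10
ρ = 1 − 6Σd² / [n(n²−1)] = 1 − 6×10 / (5×24) = 1 − 60/120 ≈ 0.500

0.500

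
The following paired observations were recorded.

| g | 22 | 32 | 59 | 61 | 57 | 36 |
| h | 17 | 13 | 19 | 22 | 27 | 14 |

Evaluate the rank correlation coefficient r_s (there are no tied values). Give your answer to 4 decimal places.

0.6571

Rank g: 1, 2, 5, 6, 4, 3
Rank h: 3, 1, 4, 5, 6, 2
d = rank(g) − rank(h): -2, 1, 1, 1, -2, 1; Σd² = 12
ρ = 1 − 6Σd² / [n(n²−1)] = 1 − 6×12 / (6×35) = 1 − 72/210 ≈ 0.6571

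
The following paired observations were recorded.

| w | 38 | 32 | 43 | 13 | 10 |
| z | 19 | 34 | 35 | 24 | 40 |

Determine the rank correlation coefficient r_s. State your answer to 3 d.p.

Rank w: 4, 3, 5, 2, 1
Rank z: 1, 3, 4, 2, 5
d = rank(w) − rank(z): 3, 0, 1, 0, -4; Σd² = 26
ρ = 1 − 6Σd² / [n(n²−1)] = 1 − 6×26 / (5×24) = 1 − 156/120 ≈ -0.300

-0.300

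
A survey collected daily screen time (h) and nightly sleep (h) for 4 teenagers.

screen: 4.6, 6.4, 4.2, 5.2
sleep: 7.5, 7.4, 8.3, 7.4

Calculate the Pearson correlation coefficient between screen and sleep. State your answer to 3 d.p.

-0.686

n = 4, Σx = 20.4, Σy = 30.6, Σx² = 106.8, Σy² = 234.66, Σxy = 155.2
nΣxy − ΣxΣy = 620.8 − 624.24 = -3.44
nΣx² − (Σx)² = 427.2 − 416.16 = 11.04; nΣy² − (Σy)² = 938.64 − 936.36 = 2.28
r = -3.44 / √(11.04 × 2.28) = -3.44 / 5.0171 ≈ -0.686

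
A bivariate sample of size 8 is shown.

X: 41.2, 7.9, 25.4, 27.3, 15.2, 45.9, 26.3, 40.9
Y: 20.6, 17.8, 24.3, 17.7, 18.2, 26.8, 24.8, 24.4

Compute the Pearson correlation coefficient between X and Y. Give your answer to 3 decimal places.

0.659

n = 8, ΣX = 230.1, ΣY = 174.6, ΣX² = 7852.65, ΣY² = 3904.86, ΣXY = 5246.73
nΣXY − ΣXΣY = 41973.84 − 40175.46 = 1798.38
nΣX² − (ΣX)² = 62821.2 − 52946.01 = 9875.19; nΣY² − (ΣY)² = 31238.88 − 30485.16 = 753.72
r = 1798.38 / √(9875.19 × 753.72) = 1798.38 / 2728.2097 ≈ 0.659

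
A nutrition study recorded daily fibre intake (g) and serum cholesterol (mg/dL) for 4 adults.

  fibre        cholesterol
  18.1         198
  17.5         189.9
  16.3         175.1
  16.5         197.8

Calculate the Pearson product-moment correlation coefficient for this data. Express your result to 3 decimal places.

0.555

n = 4, Σx = 68.4, Σy = 760.8, Σx² = 1171.8, Σy² = 145050.86, Σxy = 13024.88
nΣxy − ΣxΣy = 52099.52 − 52038.72 = 60.8
nΣx² − (Σx)² = 4687.2 − 4678.56 = 8.64; nΣy² − (Σy)² = 580203.44 − 578816.64 = 1386.8
r = 60.8 / √(8.64 × 1386.8) = 60.8 / 109.4621 ≈ 0.555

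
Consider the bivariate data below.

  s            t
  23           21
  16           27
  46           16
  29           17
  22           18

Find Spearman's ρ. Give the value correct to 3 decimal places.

Rank s: 3, 1, 5, 4, 2
Rank t: 4, 5, 1, 2, 3
d = rank(s) − rank(t): -1, -4, 4, 2, -1; Σd² = 38
ρ = 1 − 6Σd² / [n(n²−1)] = 1 − 6×38 / (5×24) = 1 − 228/120 ≈ -0.900

-0.900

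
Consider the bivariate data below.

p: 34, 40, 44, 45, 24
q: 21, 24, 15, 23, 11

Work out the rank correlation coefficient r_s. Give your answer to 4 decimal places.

0.5000

Rank p: 2, 3, 4, 5, 1
Rank q: 3, 5, 2, 4, 1
d = rank(p) − rank(q): -1, -2, 2, 1, 0; Σd² = 10
ρ = 1 − 6Σd² / [n(n²−1)] = 1 − 6×10 / (5×24) = 1 − 60/120 ≈ 0.5000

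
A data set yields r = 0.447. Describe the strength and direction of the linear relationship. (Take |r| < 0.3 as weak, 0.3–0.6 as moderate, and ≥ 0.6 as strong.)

moderate positive

r = 0.447 > 0 so the relationship is positive.
|r| = 0.447, which falls in the moderate range.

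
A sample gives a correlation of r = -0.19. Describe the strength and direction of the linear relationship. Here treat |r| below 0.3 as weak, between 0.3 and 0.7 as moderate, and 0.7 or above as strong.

weak negative

r = -0.19 < 0 so the relationship is negative.
|r| = 0.19, which falls in the weak range.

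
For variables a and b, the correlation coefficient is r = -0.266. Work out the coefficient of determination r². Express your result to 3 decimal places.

r² = (-0.266)² = 0.071

0.071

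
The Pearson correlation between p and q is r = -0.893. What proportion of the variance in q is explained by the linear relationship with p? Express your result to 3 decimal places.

r² = (-0.893)² = 0.797

0.797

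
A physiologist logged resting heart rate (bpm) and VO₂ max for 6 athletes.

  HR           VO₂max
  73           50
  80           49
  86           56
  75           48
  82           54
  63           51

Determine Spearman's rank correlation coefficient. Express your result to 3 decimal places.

Rank HR: 2, 4, 6, 3, 5, 1
Rank VO₂max: 3, 2, 6, 1, 5, 4
d = rank(HR) − rank(VO₂max): -1, 2, 0, 2, 0, -3; Σd² = 18
ρ = 1 − 6Σd² / [n(n²−1)] = 1 − 6×18 / (6×35) = 1 − 108/210 ≈ 0.486

0.486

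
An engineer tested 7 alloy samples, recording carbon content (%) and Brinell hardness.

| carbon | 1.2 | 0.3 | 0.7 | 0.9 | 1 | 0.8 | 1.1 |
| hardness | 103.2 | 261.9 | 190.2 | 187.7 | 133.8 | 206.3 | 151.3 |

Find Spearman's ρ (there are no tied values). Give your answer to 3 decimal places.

Rank carbon: 7, 1, 2, 4, 5, 3, 6
Rank hardness: 1, 7, 5, 4, 2, 6, 3
d = rank(carbon) − rank(hardness): 6, -6, -3, 0, 3, -3, 3; Σd² = 108
ρ = 1 − 6Σd² / [n(n²−1)] = 1 − 6×108 / (7×48) = 1 − 648/336 ≈ -0.929

-0.929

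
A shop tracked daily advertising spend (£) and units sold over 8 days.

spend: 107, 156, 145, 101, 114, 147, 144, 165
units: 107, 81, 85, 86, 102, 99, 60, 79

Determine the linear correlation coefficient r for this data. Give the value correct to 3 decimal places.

n = 8, Σx = 1079, Σy = 699, Σx² = 149577, Σy² = 62677, Σxy = 92952
nΣxy − ΣxΣy = 743616 − 754221 = -10605
nΣx² − (Σx)² = 1196616 − 1164241 = 32375; nΣy² − (Σy)² = 501416 − 488601 = 12815
r = -10605 / √(32375 × 12815) = -10605 / 20368.7414 ≈ -0.521

-0.521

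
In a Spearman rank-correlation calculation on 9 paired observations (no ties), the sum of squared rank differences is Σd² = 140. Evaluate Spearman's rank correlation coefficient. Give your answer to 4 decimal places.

ρ = 1 − 6Σd² / [n(n²−1)] = 1 − 6×140 / (9×80)
  = 1 − 840/720 = 1 − 1.16667 ≈ -0.1667

-0.1667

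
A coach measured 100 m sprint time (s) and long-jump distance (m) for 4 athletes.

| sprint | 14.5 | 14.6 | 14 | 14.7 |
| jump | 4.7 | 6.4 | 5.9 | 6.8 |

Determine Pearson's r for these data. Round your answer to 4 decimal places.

0.2824

n = 4, Σx = 57.8, Σy = 23.8, Σx² = 835.5, Σy² = 144.1, Σxy = 344.15
nΣxy − ΣxΣy = 1376.6 − 1375.64 = 0.96
nΣx² − (Σx)² = 3342 − 3340.84 = 1.16; nΣy² − (Σy)² = 576.4 − 566.44 = 9.96
r = 0.96 / √(1.16 × 9.96) = 0.96 / 3.3991 ≈ 0.2824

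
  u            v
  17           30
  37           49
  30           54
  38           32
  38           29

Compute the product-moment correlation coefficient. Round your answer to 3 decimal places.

n = 5, Σu = 160, Σv = 194, Σu² = 5446, Σv² = 8082, Σuv = 6261
nΣuv − ΣuΣv = 31305 − 31040 = 265
nΣu² − (Σu)² = 27230 − 25600 = 1630; nΣv² − (Σv)² = 40410 − 37636 = 2774
r = 265 / √(1630 × 2774) = 265 / 2126.4101 ≈ 0.125

0.125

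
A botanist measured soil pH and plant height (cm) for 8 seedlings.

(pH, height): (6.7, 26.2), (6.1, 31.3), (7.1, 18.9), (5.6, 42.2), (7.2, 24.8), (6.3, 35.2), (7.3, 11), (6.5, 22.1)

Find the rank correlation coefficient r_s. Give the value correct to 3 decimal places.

-0.857

Rank pH: 5, 2, 6, 1, 7, 3, 8, 4
Rank height: 5, 6, 2, 8, 4, 7, 1, 3
d = rank(pH) − rank(height): 0, -4, 4, -7, 3, -4, 7, 1; Σd² = 156
ρ = 1 − 6Σd² / [n(n²−1)] = 1 − 6×156 / (8×63) = 1 − 936/504 ≈ -0.857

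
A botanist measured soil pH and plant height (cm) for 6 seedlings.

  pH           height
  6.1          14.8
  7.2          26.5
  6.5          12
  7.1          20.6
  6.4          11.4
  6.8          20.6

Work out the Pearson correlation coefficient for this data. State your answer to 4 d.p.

0.8423

n = 6, Σx = 40.1, Σy = 105.9, Σx² = 268.91, Σy² = 2043.97, Σxy = 718.38
nΣxy − ΣxΣy = 4310.28 − 4246.59 = 63.69
nΣx² − (Σx)² = 1613.46 − 1608.01 = 5.45; nΣy² − (Σy)² = 12263.82 − 11214.81 = 1049.01
r = 63.69 / √(5.45 × 1049.01) = 63.69 / 75.6115 ≈ 0.8423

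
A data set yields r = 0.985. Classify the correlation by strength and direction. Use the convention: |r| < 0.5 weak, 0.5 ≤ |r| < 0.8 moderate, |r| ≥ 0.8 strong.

r = 0.985 > 0 so the relationship is positive.
|r| = 0.985, which falls in the strong range.

strong positive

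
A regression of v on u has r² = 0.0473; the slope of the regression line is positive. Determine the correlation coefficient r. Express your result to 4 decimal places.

0.2175

|r| = √0.0473 = 0.2175
The association is positive, so r = 0.2175.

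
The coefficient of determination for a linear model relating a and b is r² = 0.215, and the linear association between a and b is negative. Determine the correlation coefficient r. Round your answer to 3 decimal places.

|r| = √0.215 = 0.464
The association is negative, so r = −0.464.

-0.464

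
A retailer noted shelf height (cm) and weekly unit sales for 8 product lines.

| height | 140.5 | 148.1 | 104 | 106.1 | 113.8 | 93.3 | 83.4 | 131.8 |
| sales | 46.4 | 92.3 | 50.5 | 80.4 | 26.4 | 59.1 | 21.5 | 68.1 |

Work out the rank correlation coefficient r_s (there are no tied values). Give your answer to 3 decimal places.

Rank height: 7, 8, 3, 4, 5, 2, 1, 6
Rank sales: 3, 8, 4, 7, 2, 5, 1, 6
d = rank(height) − rank(sales): 4, 0, -1, -3, 3, -3, 0, 0; Σd² = 44
ρ = 1 − 6Σd² / [n(n²−1)] = 1 − 6×44 / (8×63) = 1 − 264/504 ≈ 0.476

0.476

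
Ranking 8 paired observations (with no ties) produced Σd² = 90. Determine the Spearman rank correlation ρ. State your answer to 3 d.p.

ρ = 1 − 6Σd² / [n(n²−1)] = 1 − 6×90 / (8×63)
  = 1 − 540/504 = 1 − 1.0714 ≈ -0.071

-0.071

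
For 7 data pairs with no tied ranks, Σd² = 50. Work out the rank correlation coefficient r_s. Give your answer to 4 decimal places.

ρ = 1 − 6Σd² / [n(n²−1)] = 1 − 6×50 / (7×48)
  = 1 − 300/336 = 1 − 0.89286 ≈ 0.1071

0.1071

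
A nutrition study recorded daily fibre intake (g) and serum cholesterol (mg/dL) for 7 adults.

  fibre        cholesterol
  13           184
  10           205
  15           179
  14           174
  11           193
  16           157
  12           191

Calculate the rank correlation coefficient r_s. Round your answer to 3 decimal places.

Rank fibre: 4, 1, 6, 5, 2, 7, 3
Rank cholesterol: 4, 7, 3, 2, 6, 1, 5
d = rank(fibre) − rank(cholesterol): 0, -6, 3, 3, -4, 6, -2; Σd² = 110
ρ = 1 − 6Σd² / [n(n²−1)] = 1 − 6×110 / (7×48) = 1 − 660/336 ≈ -0.964

-0.964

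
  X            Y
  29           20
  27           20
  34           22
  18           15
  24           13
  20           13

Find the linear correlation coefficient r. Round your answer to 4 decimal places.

0.8562

n = 6, ΣX = 152, ΣY = 103, ΣX² = 4026, ΣY² = 1847, ΣXY = 2710
nΣXY − ΣXΣY = 16260 − 15656 = 604
nΣX² − (ΣX)² = 24156 − 23104 = 1052; nΣY² − (ΣY)² = 11082 − 10609 = 473
r = 604 / √(1052 × 473) = 604 / 705.4048 ≈ 0.8562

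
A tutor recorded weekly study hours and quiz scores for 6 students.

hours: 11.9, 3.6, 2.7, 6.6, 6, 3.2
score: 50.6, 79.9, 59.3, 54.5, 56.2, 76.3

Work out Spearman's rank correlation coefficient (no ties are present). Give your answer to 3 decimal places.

-0.771

Rank hours: 6, 3, 1, 5, 4, 2
Rank score: 1, 6, 4, 2, 3, 5
d = rank(hours) − rank(score): 5, -3, -3, 3, 1, -3; Σd² = 62
ρ = 1 − 6Σd² / [n(n²−1)] = 1 − 6×62 / (6×35) = 1 − 372/210 ≈ -0.771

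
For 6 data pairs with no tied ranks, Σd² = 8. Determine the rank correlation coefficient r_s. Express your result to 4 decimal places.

ρ = 1 − 6Σd² / [n(n²−1)] = 1 − 6×8 / (6×35)
  = 1 − 48/210 = 1 − 0.22857 ≈ 0.7714

0.7714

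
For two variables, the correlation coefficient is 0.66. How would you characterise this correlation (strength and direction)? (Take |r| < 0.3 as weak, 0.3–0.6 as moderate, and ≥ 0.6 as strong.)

r = 0.66 > 0 so the relationship is positive.
|r| = 0.66, which falls in the strong range.

strong positive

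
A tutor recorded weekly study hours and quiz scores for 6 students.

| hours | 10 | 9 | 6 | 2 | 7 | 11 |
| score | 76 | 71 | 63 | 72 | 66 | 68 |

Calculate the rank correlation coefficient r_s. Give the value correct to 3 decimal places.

Rank hours: 5, 4, 2, 1, 3, 6
Rank score: 6, 4, 1, 5, 2, 3
d = rank(hours) − rank(score): -1, 0, 1, -4, 1, 3; Σd² = 28
ρ = 1 − 6Σd² / [n(n²−1)] = 1 − 6×28 / (6×35) = 1 − 168/210 ≈ 0.200

0.200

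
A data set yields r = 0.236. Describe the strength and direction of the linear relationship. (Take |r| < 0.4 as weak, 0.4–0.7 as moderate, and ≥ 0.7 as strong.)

weak positive

r = 0.236 > 0 so the relationship is positive.
|r| = 0.236, which falls in the weak range.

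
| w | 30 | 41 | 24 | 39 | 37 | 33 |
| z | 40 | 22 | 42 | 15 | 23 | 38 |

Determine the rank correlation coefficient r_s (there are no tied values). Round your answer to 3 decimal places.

-0.943

Rank w: 2, 6, 1, 5, 4, 3
Rank z: 5, 2, 6, 1, 3, 4
d = rank(w) − rank(z): -3, 4, -5, 4, 1, -1; Σd² = 68
ρ = 1 − 6Σd² / [n(n²−1)] = 1 − 6×68 / (6×35) = 1 − 408/210 ≈ -0.943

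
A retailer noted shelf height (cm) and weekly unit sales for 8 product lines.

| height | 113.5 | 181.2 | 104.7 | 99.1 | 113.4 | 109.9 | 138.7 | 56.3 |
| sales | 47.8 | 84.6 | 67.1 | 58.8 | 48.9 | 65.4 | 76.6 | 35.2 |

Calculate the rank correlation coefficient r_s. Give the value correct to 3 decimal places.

Rank height: 6, 8, 3, 2, 5, 4, 7, 1
Rank sales: 2, 8, 6, 4, 3, 5, 7, 1
d = rank(height) − rank(sales): 4, 0, -3, -2, 2, -1, 0, 0; Σd² = 34
ρ = 1 − 6Σd² / [n(n²−1)] = 1 − 6×34 / (8×63) = 1 − 204/504 ≈ 0.595

0.595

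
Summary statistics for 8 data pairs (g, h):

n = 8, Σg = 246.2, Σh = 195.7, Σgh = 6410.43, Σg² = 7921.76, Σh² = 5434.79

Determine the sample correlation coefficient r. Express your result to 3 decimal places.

r = (nΣgh − ΣgΣh) / √[(nΣg² − (Σg)²)(nΣh² − (Σh)²)]
Numerator: 8×6410.43 − 246.2×195.7 = 3102.1
Denominator: √[(63374.08 − 60614.44)(43478.32 − 38298.49)] = √[2759.64 × 5179.83] = 3780.8023
r = 3102.1 / 3780.8023 ≈ 0.820

0.820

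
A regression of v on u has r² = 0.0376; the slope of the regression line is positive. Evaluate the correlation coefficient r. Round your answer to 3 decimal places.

|r| = √0.0376 = 0.194
The association is positive, so r = 0.194.

0.194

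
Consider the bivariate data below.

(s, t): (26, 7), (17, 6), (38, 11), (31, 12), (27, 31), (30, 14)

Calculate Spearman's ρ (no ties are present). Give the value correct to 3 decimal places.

0.429

Rank s: 2, 1, 6, 5, 3, 4
Rank t: 2, 1, 3, 4, 6, 5
d = rank(s) − rank(t): 0, 0, 3, 1, -3, -1; Σd² = 20
ρ = 1 − 6Σd² / [n(n²−1)] = 1 − 6×20 / (6×35) = 1 − 120/210 ≈ 0.429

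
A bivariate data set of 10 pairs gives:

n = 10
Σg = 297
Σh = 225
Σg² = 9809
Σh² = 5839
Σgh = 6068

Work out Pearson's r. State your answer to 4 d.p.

r = (nΣgh − ΣgΣh) / √[(nΣg² − (Σg)²)(nΣh² − (Σh)²)]
Numerator: 10×6068 − 297×225 = -6145
Denominator: √[(98090 − 88209)(58390 − 50625)] = √[9881 × 7765] = 8759.3359
r = -6145 / 8759.3359 ≈ -0.7015

-0.7015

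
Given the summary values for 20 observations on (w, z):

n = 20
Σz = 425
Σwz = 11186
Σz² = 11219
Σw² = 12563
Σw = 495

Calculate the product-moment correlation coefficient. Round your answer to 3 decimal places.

0.808

r = (nΣwz − ΣwΣz) / √[(nΣw² − (Σw)²)(nΣz² − (Σz)²)]
Numerator: 20×11186 − 495×425 = 13345
Denominator: √[(251260 − 245025)(224380 − 180625)] = √[6235 × 43755] = 16517.0344
r = 13345 / 16517.0344 ≈ 0.808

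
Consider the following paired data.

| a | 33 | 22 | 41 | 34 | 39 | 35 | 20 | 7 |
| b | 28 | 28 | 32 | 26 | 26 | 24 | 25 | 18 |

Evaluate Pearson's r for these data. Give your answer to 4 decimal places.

n = 8, Σa = 231, Σb = 207, Σa² = 7605, Σb² = 5469, Σab = 6216
nΣab − ΣaΣb = 49728 − 47817 = 1911
nΣa² − (Σa)² = 60840 − 53361 = 7479; nΣb² − (Σb)² = 43752 − 42849 = 903
r = 1911 / √(7479 × 903) = 1911 / 2598.7568 ≈ 0.7354

0.7354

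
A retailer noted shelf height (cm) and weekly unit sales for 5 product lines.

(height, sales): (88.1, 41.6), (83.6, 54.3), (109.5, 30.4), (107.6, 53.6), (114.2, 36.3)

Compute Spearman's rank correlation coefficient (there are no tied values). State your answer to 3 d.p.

-0.800

Rank height: 2, 1, 4, 3, 5
Rank sales: 3, 5, 1, 4, 2
d = rank(height) − rank(sales): -1, -4, 3, -1, 3; Σd² = 36
ρ = 1 − 6Σd² / [n(n²−1)] = 1 − 6×36 / (5×24) = 1 − 216/120 ≈ -0.800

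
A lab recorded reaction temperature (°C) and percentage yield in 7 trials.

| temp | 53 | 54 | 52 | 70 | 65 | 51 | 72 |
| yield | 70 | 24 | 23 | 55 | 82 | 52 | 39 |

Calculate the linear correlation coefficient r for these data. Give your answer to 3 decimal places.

0.238

n = 7, Σx = 417, Σy = 345, Σx² = 25339, Σy² = 19979, Σxy = 20842
nΣxy − ΣxΣy = 145894 − 143865 = 2029
nΣx² − (Σx)² = 177373 − 173889 = 3484; nΣy² − (Σy)² = 139853 − 119025 = 20828
r = 2029 / √(3484 × 20828) = 2029 / 8518.4947 ≈ 0.238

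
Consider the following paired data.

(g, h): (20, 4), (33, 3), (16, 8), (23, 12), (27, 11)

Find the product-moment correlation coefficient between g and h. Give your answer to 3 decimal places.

n = 5, Σg = 119, Σh = 38, Σg² = 3003, Σh² = 354, Σgh = 880
nΣgh − ΣgΣh = 4400 − 4522 = -122
nΣg² − (Σg)² = 15015 − 14161 = 854; nΣh² − (Σh)² = 1770 − 1444 = 326
r = -122 / √(854 × 326) = -122 / 527.6400 ≈ -0.231

-0.231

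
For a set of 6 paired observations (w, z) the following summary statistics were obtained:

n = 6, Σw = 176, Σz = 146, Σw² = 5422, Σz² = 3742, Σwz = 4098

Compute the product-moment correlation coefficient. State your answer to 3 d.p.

-0.833

r = (nΣwz − ΣwΣz) / √[(nΣw² − (Σw)²)(nΣz² − (Σz)²)]
Numerator: 6×4098 − 176×146 = -1108
Denominator: √[(32532 − 30976)(22452 − 21316)] = √[1556 × 1136] = 1329.5172
r = -1108 / 1329.5172 ≈ -0.833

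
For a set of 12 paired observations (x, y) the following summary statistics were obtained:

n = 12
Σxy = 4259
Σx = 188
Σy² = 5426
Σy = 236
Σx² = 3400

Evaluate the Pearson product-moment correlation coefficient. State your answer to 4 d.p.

0.9403

r = (nΣxy − ΣxΣy) / √[(nΣx² − (Σx)²)(nΣy² − (Σy)²)]
Numerator: 12×4259 − 188×236 = 6740
Denominator: √[(40800 − 35344)(65112 − 55696)] = √[5456 × 9416] = 7167.5446
r = 6740 / 7167.5446 ≈ 0.9403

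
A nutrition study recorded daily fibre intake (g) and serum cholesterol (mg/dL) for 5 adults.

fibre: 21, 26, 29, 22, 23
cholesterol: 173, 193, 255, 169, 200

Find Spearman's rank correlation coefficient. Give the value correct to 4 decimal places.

0.8000

Rank fibre: 1, 4, 5, 2, 3
Rank cholesterol: 2, 3, 5, 1, 4
d = rank(fibre) − rank(cholesterol): -1, 1, 0, 1, -1; Σd² = 4
ρ = 1 − 6Σd² / [n(n²−1)] = 1 − 6×4 / (5×24) = 1 − 24/120 ≈ 0.8000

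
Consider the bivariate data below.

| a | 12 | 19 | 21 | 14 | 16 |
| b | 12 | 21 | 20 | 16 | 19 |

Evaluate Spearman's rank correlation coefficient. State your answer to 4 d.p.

Rank a: 1, 4, 5, 2, 3
Rank b: 1, 5, 4, 2, 3
d = rank(a) − rank(b): 0, -1, 1, 0, 0; Σd² = 2
ρ = 1 − 6Σd² / [n(n²−1)] = 1 − 6×2 / (5×24) = 1 − 12/120 ≈ 0.9000

0.9000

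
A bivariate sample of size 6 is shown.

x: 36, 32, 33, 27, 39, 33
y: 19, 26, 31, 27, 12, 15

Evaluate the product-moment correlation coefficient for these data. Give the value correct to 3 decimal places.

n = 6, Σx = 200, Σy = 130, Σx² = 6748, Σy² = 3096, Σxy = 4231
nΣxy − ΣxΣy = 25386 − 26000 = -614
nΣx² − (Σx)² = 40488 − 40000 = 488; nΣy² − (Σy)² = 18576 − 16900 = 1676
r = -614 / √(488 × 1676) = -614 / 904.3716 ≈ -0.679

-0.679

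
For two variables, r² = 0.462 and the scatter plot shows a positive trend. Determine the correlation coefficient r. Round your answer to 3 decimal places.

|r| = √0.462 = 0.680
The association is positive, so r = 0.680.

0.680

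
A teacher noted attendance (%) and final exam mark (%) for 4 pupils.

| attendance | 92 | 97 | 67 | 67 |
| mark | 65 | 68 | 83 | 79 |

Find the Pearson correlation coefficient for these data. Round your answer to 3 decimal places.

n = 4, Σx = 323, Σy = 295, Σx² = 26851, Σy² = 21979, Σxy = 23430
nΣxy − ΣxΣy = 93720 − 95285 = -1565
nΣx² − (Σx)² = 107404 − 104329 = 3075; nΣy² − (Σy)² = 87916 − 87025 = 891
r = -1565 / √(3075 × 891) = -1565 / 1655.2417 ≈ -0.945

-0.945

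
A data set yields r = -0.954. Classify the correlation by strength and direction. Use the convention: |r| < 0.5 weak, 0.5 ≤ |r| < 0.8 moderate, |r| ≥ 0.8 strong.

r = -0.954 < 0 so the relationship is negative.
|r| = 0.954, which falls in the strong range.

strong negative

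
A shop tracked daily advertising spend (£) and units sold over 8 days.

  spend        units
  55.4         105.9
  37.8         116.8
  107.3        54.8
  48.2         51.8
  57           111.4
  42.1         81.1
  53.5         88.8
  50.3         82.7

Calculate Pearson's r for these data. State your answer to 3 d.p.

-0.489

n = 8, Σx = 451.6, Σy = 693.3, Σx² = 28748.28, Σy² = 64255.23, Σxy = 37333.42
nΣxy − ΣxΣy = 298667.36 − 313094.28 = -14426.92
nΣx² − (Σx)² = 229986.24 − 203942.56 = 26043.68; nΣy² − (Σy)² = 514041.84 − 480664.89 = 33376.95
r = -14426.92 / √(26043.68 × 33376.95) = -14426.92 / 29483.1919 ≈ -0.489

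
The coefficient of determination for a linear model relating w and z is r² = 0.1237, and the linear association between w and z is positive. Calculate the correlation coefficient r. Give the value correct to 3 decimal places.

|r| = √0.1237 = 0.352
The association is positive, so r = 0.352.

0.352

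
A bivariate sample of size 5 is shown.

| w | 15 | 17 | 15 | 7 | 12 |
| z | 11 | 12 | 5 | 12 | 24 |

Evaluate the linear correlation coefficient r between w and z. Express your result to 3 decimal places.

n = 5, Σw = 66, Σz = 64, Σw² = 932, Σz² = 1010, Σwz = 816
nΣwz − ΣwΣz = 4080 − 4224 = -144
nΣw² − (Σw)² = 4660 − 4356 = 304; nΣz² − (Σz)² = 5050 − 4096 = 954
r = -144 / √(304 × 954) = -144 / 538.5313 ≈ -0.267

-0.267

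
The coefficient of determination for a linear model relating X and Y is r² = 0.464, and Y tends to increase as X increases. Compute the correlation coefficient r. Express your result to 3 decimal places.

|r| = √0.464 = 0.681
The association is positive, so r = 0.681.

0.681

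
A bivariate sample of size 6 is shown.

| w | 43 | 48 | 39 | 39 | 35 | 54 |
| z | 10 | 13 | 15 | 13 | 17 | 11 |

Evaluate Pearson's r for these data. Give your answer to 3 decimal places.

-0.696

n = 6, Σw = 258, Σz = 79, Σw² = 11336, Σz² = 1073, Σwz = 3335
nΣwz − ΣwΣz = 20010 − 20382 = -372
nΣw² − (Σw)² = 68016 − 66564 = 1452; nΣz² − (Σz)² = 6438 − 6241 = 197
r = -372 / √(1452 × 197) = -372 / 534.8308 ≈ -0.696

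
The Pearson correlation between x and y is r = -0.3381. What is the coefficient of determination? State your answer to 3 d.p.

0.114

r² = (-0.3381)² = 0.114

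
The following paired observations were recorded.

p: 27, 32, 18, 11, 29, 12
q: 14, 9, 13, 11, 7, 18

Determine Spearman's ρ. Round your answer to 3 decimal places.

-0.543

Rank p: 4, 6, 3, 1, 5, 2
Rank q: 5, 2, 4, 3, 1, 6
d = rank(p) − rank(q): -1, 4, -1, -2, 4, -4; Σd² = 54
ρ = 1 − 6Σd² / [n(n²−1)] = 1 − 6×54 / (6×35) = 1 − 324/210 ≈ -0.543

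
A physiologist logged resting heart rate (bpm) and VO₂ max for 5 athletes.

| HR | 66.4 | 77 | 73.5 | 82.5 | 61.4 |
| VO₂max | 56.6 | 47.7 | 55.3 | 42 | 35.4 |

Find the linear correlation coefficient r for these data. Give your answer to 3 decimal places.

0.108

n = 5, Σx = 360.8, Σy = 237, Σx² = 26316.42, Σy² = 11554.1, Σxy = 17134.25
nΣxy − ΣxΣy = 85671.25 − 85509.6 = 161.65
nΣx² − (Σx)² = 131582.1 − 130176.64 = 1405.46; nΣy² − (Σy)² = 57770.5 − 56169 = 1601.5
r = 161.65 / √(1405.46 × 1601.5) = 161.65 / 1500.2814 ≈ 0.108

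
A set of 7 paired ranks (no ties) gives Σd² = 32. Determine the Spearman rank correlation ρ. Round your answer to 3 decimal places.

ρ = 1 − 6Σd² / [n(n²−1)] = 1 − 6×32 / (7×48)
  = 1 − 192/336 = 1 − 0.5714 ≈ 0.429

0.429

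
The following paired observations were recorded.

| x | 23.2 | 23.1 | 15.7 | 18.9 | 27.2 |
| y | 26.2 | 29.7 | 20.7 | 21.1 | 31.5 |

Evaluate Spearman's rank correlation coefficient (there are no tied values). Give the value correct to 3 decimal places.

0.900

Rank x: 4, 3, 1, 2, 5
Rank y: 3, 4, 1, 2, 5
d = rank(x) − rank(y): 1, -1, 0, 0, 0; Σd² = 2
ρ = 1 − 6Σd² / [n(n²−1)] = 1 − 6×2 / (5×24) = 1 − 12/120 ≈ 0.900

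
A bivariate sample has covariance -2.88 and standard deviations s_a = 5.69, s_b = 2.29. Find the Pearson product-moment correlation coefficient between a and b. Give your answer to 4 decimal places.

-0.2210

r = Cov(a,b) / (s_a · s_b) = -2.88 / (5.69 × 2.29)
  = -2.88 / 13.0301 ≈ -0.2210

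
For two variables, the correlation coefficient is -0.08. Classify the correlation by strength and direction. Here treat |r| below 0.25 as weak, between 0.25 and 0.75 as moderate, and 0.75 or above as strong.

r = -0.08 < 0 so the relationship is negative.
|r| = 0.08, which falls in the weak range.

weak negative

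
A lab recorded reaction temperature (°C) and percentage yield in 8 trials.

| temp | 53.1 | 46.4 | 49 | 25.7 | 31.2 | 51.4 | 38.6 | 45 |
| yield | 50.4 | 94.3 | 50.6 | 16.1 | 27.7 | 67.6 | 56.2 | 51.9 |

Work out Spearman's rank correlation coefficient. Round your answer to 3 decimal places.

0.429

Rank temp: 8, 5, 6, 1, 2, 7, 3, 4
Rank yield: 3, 8, 4, 1, 2, 7, 6, 5
d = rank(temp) − rank(yield): 5, -3, 2, 0, 0, 0, -3, -1; Σd² = 48
ρ = 1 − 6Σd² / [n(n²−1)] = 1 − 6×48 / (8×63) = 1 − 288/504 ≈ 0.429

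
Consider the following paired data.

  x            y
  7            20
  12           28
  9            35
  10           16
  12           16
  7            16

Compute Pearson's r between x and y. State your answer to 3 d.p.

0.117

n = 6, Σx = 57, Σy = 131, Σx² = 567, Σy² = 3177, Σxy = 1255
nΣxy − ΣxΣy = 7530 − 7467 = 63
nΣx² − (Σx)² = 3402 − 3249 = 153; nΣy² − (Σy)² = 19062 − 17161 = 1901
r = 63 / √(153 × 1901) = 63 / 539.3079 ≈ 0.117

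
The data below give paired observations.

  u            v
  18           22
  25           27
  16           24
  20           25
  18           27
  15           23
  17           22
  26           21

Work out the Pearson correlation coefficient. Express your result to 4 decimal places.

n = 8, Σu = 155, Σv = 191, Σu² = 3119, Σv² = 4597, Σuv = 3706
nΣuv − ΣuΣv = 29648 − 29605 = 43
nΣu² − (Σu)² = 24952 − 24025 = 927; nΣv² − (Σv)² = 36776 − 36481 = 295
r = 43 / √(927 × 295) = 43 / 522.9388 ≈ 0.0822

0.0822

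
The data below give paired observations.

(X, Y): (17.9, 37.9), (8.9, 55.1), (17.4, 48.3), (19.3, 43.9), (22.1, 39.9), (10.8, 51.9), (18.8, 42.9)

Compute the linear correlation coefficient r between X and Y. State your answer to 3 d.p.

-0.879

n = 7, ΣX = 115.2, ΣY = 319.9, ΣX² = 2033.36, ΣY² = 14858.55, ΣXY = 5105.32
nΣXY − ΣXΣY = 35737.24 − 36852.48 = -1115.24
nΣX² − (ΣX)² = 14233.52 − 13271.04 = 962.48; nΣY² − (ΣY)² = 104009.85 − 102336.01 = 1673.84
r = -1115.24 / √(962.48 × 1673.84) = -1115.24 / 1269.2665 ≈ -0.879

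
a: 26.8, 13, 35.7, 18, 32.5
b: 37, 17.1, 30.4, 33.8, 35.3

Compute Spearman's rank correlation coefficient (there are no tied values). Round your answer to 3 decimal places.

Rank a: 3, 1, 5, 2, 4
Rank b: 5, 1, 2, 3, 4
d = rank(a) − rank(b): -2, 0, 3, -1, 0; Σd² = 14
ρ = 1 − 6Σd² / [n(n²−1)] = 1 − 6×14 / (5×24) = 1 − 84/120 ≈ 0.300

0.300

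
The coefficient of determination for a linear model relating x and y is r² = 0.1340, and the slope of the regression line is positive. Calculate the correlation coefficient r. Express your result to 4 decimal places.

0.3661

|r| = √0.1340 = 0.3661
The association is positive, so r = 0.3661.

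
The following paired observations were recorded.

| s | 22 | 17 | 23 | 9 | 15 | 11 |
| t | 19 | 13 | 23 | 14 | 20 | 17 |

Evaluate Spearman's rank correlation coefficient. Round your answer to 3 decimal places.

Rank s: 5, 4, 6, 1, 3, 2
Rank t: 4, 1, 6, 2, 5, 3
d = rank(s) − rank(t): 1, 3, 0, -1, -2, -1; Σd² = 16
ρ = 1 − 6Σd² / [n(n²−1)] = 1 − 6×16 / (6×35) = 1 − 96/210 ≈ 0.543

0.543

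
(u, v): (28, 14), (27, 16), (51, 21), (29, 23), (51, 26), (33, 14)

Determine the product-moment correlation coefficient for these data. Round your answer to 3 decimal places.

0.654

n = 6, Σu = 219, Σv = 114, Σu² = 8645, Σv² = 2294, Σuv = 4350
nΣuv − ΣuΣv = 26100 − 24966 = 1134
nΣu² − (Σu)² = 51870 − 47961 = 3909; nΣv² − (Σv)² = 13764 − 12996 = 768
r = 1134 / √(3909 × 768) = 1134 / 1732.6604 ≈ 0.654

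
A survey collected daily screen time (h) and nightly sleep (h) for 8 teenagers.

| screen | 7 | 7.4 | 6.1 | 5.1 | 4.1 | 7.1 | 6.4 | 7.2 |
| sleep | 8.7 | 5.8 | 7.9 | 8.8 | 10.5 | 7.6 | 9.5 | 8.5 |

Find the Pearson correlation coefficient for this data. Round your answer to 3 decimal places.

-0.714

n = 8, Σx = 50.4, Σy = 67.3, Σx² = 327, Σy² = 579.69, Σxy = 415.9
nΣxy − ΣxΣy = 3327.2 − 3391.92 = -64.72
nΣx² − (Σx)² = 2616 − 2540.16 = 75.84; nΣy² − (Σy)² = 4637.52 − 4529.29 = 108.23
r = -64.72 / √(75.84 × 108.23) = -64.72 / 90.5989 ≈ -0.714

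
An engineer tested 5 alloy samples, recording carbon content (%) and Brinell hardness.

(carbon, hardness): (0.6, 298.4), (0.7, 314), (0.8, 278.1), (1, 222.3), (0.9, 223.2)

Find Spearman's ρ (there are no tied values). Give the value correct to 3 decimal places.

-0.900

Rank carbon: 1, 2, 3, 5, 4
Rank hardness: 4, 5, 3, 1, 2
d = rank(carbon) − rank(hardness): -3, -3, 0, 4, 2; Σd² = 38
ρ = 1 − 6Σd² / [n(n²−1)] = 1 − 6×38 / (5×24) = 1 − 228/120 ≈ -0.900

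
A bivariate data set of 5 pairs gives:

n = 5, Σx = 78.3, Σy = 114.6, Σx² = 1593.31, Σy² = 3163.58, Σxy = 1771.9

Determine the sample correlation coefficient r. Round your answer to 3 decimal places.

r = (nΣxy − ΣxΣy) / √[(nΣx² − (Σx)²)(nΣy² − (Σy)²)]
Numerator: 5×1771.9 − 78.3×114.6 = -113.68
Denominator: √[(7966.55 − 6130.89)(15817.9 − 13133.16)] = √[1835.66 × 2684.74] = 2219.9707
r = -113.68 / 2219.9707 ≈ -0.051

-0.051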